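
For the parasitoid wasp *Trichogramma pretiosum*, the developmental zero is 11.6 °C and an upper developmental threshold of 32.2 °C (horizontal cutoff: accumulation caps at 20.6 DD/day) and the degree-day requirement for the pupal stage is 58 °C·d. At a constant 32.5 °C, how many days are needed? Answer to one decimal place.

2.8 days

Temperature 32.5 °C exceeds the upper threshold, so daily accumulation caps at 32.2 − 11.6 = 20.6 DD/day.
Duration = 58 / 20.6 = 2.816 ≈ 2.8 days.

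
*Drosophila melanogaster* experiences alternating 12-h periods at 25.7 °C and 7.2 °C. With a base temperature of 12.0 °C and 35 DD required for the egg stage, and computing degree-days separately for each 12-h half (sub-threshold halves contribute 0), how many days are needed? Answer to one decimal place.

5.1 days

Day half: max(0, 25.7 − 12.0) × 0.5 = 13.7 × 0.5 = 6.85 DD.
Night half: max(0, 7.2 − 12.0) × 0.5 = 0.0 × 0.5 = 0.00 DD.
Per 24 h: 6.85 DD/day.
Duration = 35 / 6.85 = 5.109 ≈ 5.1 days.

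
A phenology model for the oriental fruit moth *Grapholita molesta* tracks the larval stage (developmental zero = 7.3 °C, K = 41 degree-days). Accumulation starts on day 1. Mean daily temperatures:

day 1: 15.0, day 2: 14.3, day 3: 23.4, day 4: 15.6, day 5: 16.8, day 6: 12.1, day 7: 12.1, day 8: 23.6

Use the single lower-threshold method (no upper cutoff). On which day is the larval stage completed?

day 5

Daily DD above 7.3 °C: 7.7, 7.0, 16.1, 8.3, 9.5, 4.8, 4.8, 16.3.
Cumulative: 7.7, 14.7, 30.8, 39.1, 48.6, 53.4, 58.2, 74.5.
The total first reaches 41 DD on day 5.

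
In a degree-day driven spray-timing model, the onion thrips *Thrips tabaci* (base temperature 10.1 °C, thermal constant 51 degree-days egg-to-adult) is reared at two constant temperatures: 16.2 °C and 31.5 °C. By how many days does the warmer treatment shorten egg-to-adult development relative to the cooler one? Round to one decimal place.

At 16.2 °C: 51 / (16.2 − 10.1) = 51 / 6.1 = 8.361 d.
At 31.5 °C: 51 / (31.5 − 10.1) = 51 / 21.4 = 2.383 d.
Difference = |8.361 − 2.383| = 5.977 ≈ 6.0 days.

6.0 days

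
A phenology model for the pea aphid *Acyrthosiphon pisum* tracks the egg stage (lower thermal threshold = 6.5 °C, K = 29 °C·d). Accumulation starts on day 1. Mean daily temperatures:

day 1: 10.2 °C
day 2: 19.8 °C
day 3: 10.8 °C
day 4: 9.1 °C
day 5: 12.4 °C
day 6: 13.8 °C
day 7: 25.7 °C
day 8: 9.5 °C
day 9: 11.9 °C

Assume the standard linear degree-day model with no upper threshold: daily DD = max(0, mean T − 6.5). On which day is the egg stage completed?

day 5

Daily DD above 6.5 °C: 3.7, 13.3, 4.3, 2.6, 5.9, 7.3, 19.2, 3.0, 5.4.
Cumulative: 3.7, 17.0, 21.3, 23.9, 29.8, 37.1, 56.3, 59.3, 64.7.
The total first reaches 29 DD on day 5.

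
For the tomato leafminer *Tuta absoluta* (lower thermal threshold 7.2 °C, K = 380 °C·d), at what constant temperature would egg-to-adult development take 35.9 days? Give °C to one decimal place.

17.8 °C

Required daily accumulation = 380 / 35.9 = 10.585 DD/day.
T = T_base + 10.585 = 7.2 + 10.585 = 17.785 ≈ 17.8 °C.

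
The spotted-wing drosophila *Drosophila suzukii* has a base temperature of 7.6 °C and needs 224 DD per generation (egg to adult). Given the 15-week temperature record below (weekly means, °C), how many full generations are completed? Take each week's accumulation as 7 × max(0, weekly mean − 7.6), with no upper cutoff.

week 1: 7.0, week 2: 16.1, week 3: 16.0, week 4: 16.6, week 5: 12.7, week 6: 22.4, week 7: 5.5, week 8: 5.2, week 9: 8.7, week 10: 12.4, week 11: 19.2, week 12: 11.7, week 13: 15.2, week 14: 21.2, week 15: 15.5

3 generations

Weekly DD (7 × max(0, T̄ − 7.6)): 0.0, 59.5, 58.8, 63.0, 35.7, 103.6, 0.0, 0.0, 7.7, 33.6, 81.2, 28.7, 53.2, 95.2, 55.3.
Season total = 675.5 DD.
Complete generations = ⌊675.5 / 224⌋ = 3.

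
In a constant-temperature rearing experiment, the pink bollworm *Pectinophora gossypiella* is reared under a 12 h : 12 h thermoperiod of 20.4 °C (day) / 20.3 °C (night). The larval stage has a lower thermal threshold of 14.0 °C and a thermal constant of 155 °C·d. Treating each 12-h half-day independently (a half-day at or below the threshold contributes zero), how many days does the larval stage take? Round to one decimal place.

Day half: max(0, 20.4 − 14.0) × 0.5 = 6.4 × 0.5 = 3.20 DD.
Night half: max(0, 20.3 − 14.0) × 0.5 = 6.3 × 0.5 = 3.15 DD.
Per 24 h: 6.35 DD/day.
Duration = 155 / 6.35 = 24.409 ≈ 24.4 days.

24.4 days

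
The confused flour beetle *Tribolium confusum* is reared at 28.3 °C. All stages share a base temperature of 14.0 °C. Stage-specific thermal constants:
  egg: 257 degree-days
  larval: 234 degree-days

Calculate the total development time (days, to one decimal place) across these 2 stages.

Daily accumulation at 28.3 °C = 28.3 − 14.0 = 14.3 DD/day.
Total K = 257 + 234 = 491 DD.
Total duration = 491 / 14.3 = 34.336 ≈ 34.3 days.

34.3 days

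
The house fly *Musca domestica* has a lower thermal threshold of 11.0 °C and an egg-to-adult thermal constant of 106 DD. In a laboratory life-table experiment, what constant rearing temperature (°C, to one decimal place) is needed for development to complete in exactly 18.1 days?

Required daily accumulation = 106 / 18.1 = 5.856 DD/day.
T = T_base + 5.856 = 11.0 + 5.856 = 16.856 ≈ 16.9 °C.

16.9 °C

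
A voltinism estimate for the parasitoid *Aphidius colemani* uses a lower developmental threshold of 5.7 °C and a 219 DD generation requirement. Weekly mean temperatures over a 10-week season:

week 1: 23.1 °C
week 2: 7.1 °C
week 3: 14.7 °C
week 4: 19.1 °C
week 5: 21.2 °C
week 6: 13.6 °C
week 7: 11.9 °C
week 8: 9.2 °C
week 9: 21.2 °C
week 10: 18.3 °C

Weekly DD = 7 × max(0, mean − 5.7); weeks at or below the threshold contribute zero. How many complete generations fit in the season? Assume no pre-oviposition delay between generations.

Weekly DD (7 × max(0, T̄ − 5.7)): 121.8, 9.8, 63.0, 93.8, 108.5, 55.3, 43.4, 24.5, 108.5, 88.2.
Season total = 716.8 DD.
Complete generations = ⌊716.8 / 219⌋ = 3.

3 generations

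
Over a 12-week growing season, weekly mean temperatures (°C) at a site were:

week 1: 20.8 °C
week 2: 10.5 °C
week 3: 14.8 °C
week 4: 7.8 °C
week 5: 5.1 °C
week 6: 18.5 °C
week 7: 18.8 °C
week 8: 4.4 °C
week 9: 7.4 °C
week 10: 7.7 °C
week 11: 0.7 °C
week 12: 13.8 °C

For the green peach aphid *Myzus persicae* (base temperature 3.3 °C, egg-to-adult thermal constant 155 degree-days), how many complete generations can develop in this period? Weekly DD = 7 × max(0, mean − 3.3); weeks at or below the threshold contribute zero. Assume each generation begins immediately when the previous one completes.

Weekly DD (7 × max(0, T̄ − 3.3)): 122.5, 50.4, 80.5, 31.5, 12.6, 106.4, 108.5, 7.7, 28.7, 30.8, 0.0, 73.5.
Season total = 653.1 DD.
Complete generations = ⌊653.1 / 155⌋ = 4.

4 generations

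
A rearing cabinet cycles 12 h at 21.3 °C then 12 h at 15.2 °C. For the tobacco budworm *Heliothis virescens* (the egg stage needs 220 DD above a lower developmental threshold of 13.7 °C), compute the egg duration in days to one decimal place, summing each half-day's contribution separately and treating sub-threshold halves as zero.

Day half: max(0, 21.3 − 13.7) × 0.5 = 7.6 × 0.5 = 3.80 DD.
Night half: max(0, 15.2 − 13.7) × 0.5 = 1.5 × 0.5 = 0.75 DD.
Per 24 h: 4.55 DD/day.
Duration = 220 / 4.55 = 48.352 ≈ 48.4 days.

48.4 days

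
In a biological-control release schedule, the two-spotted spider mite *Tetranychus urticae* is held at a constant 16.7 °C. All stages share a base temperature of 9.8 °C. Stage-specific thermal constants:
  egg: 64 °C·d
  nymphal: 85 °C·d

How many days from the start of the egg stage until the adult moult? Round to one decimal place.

21.6 days

Daily accumulation at 16.7 °C = 16.7 − 9.8 = 6.9 DD/day.
Total K = 64 + 85 = 149 DD.
Total duration = 149 / 6.9 = 21.594 ≈ 21.6 days.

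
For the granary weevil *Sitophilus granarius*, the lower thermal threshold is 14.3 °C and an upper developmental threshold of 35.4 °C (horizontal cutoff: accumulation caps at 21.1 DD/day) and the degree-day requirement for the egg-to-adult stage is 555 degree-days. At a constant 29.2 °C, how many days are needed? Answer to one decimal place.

Daily accumulation = 29.2 − 14.3 = 14.9 DD/day.
Duration = 555 / 14.9 = 37.248 ≈ 37.2 days.

37.2 days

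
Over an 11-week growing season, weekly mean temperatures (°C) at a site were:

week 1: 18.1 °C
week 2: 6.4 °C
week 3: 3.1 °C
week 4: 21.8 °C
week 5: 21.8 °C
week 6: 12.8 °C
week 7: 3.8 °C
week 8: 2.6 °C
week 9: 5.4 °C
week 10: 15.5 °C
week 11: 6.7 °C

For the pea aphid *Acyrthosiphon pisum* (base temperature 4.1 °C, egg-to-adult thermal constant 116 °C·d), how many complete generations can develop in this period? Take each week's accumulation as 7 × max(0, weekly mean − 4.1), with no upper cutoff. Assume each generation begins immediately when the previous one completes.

Weekly DD (7 × max(0, T̄ − 4.1)): 98.0, 16.1, 0.0, 123.9, 123.9, 60.9, 0.0, 0.0, 9.1, 79.8, 18.2.
Season total = 529.9 DD.
Complete generations = ⌊529.9 / 116⌋ = 4.

4 generations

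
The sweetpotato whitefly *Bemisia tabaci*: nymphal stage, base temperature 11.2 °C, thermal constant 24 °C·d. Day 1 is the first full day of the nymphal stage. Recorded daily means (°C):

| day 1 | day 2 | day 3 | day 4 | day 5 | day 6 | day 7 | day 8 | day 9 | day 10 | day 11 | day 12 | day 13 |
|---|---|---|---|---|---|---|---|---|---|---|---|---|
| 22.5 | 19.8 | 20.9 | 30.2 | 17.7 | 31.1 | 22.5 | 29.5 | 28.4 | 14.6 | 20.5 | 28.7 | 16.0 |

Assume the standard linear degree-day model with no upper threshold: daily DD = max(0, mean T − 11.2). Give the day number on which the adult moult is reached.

Daily DD above 11.2 °C: 11.3, 8.6, 9.7, 19.0, 6.5, 19.9, 11.3, 18.3, 17.2, 3.4, 9.3, 17.5, 4.8.
Cumulative: 11.3, 19.9, 29.6, 48.6, 55.1, 75.0, 86.3, 104.6, 121.8, 125.2, 134.5, 152.0, 156.8.
The total first reaches 24 DD on day 3.

day 3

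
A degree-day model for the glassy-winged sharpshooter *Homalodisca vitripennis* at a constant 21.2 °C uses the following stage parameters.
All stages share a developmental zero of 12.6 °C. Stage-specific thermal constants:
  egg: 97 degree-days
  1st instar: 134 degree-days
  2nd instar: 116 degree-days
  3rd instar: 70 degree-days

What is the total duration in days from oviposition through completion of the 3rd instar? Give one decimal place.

Daily accumulation at 21.2 °C = 21.2 − 12.6 = 8.6 DD/day.
Total K = 97 + 134 + 116 + 70 = 417 DD.
Total duration = 417 / 8.6 = 48.488 ≈ 48.5 days.

48.5 days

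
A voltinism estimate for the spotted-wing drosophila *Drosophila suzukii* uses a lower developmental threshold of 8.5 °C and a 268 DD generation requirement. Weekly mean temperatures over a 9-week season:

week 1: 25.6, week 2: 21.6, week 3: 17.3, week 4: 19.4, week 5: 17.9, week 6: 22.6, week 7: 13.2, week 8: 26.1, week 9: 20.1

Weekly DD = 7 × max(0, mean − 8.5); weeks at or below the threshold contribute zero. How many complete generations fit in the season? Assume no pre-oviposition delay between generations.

Weekly DD (7 × max(0, T̄ − 8.5)): 119.7, 91.7, 61.6, 76.3, 65.8, 98.7, 32.9, 123.2, 81.2.
Season total = 751.1 DD.
Complete generations = ⌊751.1 / 268⌋ = 2.

2 generations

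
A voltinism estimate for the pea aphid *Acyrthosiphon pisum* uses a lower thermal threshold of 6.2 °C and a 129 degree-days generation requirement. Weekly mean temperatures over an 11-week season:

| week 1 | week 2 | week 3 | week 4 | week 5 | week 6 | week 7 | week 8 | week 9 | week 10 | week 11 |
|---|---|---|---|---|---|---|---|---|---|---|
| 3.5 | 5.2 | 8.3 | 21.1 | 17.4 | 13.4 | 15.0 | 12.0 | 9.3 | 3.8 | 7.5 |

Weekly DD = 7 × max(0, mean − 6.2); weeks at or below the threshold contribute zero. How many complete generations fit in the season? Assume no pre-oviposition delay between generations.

Weekly DD (7 × max(0, T̄ − 6.2)): 0.0, 0.0, 14.7, 104.3, 78.4, 50.4, 61.6, 40.6, 21.7, 0.0, 9.1.
Season total = 380.8 DD.
Complete generations = ⌊380.8 / 129⌋ = 2.

2 generations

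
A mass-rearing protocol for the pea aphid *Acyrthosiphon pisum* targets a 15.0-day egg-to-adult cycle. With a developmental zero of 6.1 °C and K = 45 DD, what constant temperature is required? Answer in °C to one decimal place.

9.1 °C

Required daily accumulation = 45 / 15.0 = 3.000 DD/day.
T = T_base + 3.000 = 6.1 + 3.000 = 9.100 ≈ 9.1 °C.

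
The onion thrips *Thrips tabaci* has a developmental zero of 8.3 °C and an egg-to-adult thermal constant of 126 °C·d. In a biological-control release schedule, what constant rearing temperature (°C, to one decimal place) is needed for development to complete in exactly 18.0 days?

15.3 °C

Required daily accumulation = 126 / 18.0 = 7.000 DD/day.
T = T_base + 7.000 = 8.3 + 7.000 = 15.300 ≈ 15.3 °C.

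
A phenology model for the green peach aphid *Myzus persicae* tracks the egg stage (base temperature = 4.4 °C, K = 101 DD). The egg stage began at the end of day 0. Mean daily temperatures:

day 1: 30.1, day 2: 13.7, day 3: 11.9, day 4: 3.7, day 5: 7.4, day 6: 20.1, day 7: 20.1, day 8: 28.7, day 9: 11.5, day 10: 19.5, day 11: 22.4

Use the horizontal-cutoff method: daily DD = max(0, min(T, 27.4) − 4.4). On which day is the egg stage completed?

Daily DD above 4.4 °C (capped at 23.0): 23.0, 9.3, 7.5, 0.0, 3.0, 15.7, 15.7, 23.0, 7.1, 15.1, 18.0.
Cumulative: 23.0, 32.3, 39.8, 39.8, 42.8, 58.5, 74.2, 97.2, 104.3, 119.4, 137.4.
The total first reaches 101 DD on day 9.

day 9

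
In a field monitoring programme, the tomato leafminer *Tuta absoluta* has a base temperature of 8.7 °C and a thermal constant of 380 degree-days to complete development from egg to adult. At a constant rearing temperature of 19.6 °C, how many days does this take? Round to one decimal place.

34.9 days

Daily accumulation = 19.6 − 8.7 = 10.9 DD/day.
Duration = 380 / 10.9 = 34.862 ≈ 34.9 days.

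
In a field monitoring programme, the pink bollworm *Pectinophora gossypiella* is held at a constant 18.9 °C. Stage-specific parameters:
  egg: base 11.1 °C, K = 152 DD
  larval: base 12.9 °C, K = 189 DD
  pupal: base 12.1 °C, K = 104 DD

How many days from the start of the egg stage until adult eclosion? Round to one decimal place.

egg: 152 / (18.9 − 11.1) = 152 / 7.8 = 19.487 d.
larval: 189 / (18.9 − 12.9) = 189 / 6.0 = 31.500 d.
pupal: 104 / (18.9 − 12.1) = 104 / 6.8 = 15.294 d.
Sum = 66.281 ≈ 66.3 days.

66.3 days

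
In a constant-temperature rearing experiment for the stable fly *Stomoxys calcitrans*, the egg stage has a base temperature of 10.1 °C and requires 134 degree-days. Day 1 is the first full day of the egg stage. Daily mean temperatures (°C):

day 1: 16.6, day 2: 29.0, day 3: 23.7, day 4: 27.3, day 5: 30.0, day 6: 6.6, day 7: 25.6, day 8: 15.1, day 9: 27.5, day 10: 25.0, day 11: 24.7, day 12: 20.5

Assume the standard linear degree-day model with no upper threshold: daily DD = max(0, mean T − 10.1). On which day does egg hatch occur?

day 11

Daily DD above 10.1 °C: 6.5, 18.9, 13.6, 17.2, 19.9, 0.0, 15.5, 5.0, 17.4, 14.9, 14.6, 10.4.
Cumulative: 6.5, 25.4, 39.0, 56.2, 76.1, 76.1, 91.6, 96.6, 114.0, 128.9, 143.5, 153.9.
The total first reaches 134 DD on day 11.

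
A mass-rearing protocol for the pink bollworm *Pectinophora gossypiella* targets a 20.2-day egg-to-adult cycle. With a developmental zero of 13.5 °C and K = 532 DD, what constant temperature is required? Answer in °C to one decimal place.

Required daily accumulation = 532 / 20.2 = 26.337 DD/day.
T = T_base + 26.337 = 13.5 + 26.337 = 39.837 ≈ 39.8 °C.

39.8 °C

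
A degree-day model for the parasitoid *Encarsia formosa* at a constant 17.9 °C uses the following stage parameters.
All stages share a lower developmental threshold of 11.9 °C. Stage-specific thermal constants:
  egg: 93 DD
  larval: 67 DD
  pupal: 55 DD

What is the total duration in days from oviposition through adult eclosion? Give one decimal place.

Daily accumulation at 17.9 °C = 17.9 − 11.9 = 6.0 DD/day.
Total K = 93 + 67 + 55 = 215 DD.
Total duration = 215 / 6.0 = 35.833 ≈ 35.8 days.

35.8 days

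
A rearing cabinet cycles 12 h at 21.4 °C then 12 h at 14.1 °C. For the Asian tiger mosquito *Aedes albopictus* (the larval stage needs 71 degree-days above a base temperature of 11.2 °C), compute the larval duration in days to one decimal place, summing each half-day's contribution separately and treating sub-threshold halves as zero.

10.8 days

Day half: max(0, 21.4 − 11.2) × 0.5 = 10.2 × 0.5 = 5.10 DD.
Night half: max(0, 14.1 − 11.2) × 0.5 = 2.9 × 0.5 = 1.45 DD.
Per 24 h: 6.55 DD/day.
Duration = 71 / 6.55 = 10.840 ≈ 10.8 days.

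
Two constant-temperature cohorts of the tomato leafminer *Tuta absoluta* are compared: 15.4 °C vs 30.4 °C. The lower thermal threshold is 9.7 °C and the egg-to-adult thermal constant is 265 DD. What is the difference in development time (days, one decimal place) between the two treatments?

33.7 days

At 15.4 °C: 265 / (15.4 − 9.7) = 265 / 5.7 = 46.491 d.
At 30.4 °C: 265 / (30.4 − 9.7) = 265 / 20.7 = 12.802 d.
Difference = |46.491 − 12.802| = 33.689 ≈ 33.7 days.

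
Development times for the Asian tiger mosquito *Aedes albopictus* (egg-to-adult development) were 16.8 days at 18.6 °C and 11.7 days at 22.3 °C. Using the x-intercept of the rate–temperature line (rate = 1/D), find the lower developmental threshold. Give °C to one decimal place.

Under the model K = D·(T − T_b), so D₁·(T₁ − T_b) = D₂·(T₂ − T_b).
16.8·(18.6 − T_b) = 11.7·(22.3 − T_b)
T_b = (16.8·18.6 − 11.7·22.3) / (16.8 − 11.7) = 51.57 / 5.1 = 10.112 °C ≈ 10.1 °C.

10.1 °C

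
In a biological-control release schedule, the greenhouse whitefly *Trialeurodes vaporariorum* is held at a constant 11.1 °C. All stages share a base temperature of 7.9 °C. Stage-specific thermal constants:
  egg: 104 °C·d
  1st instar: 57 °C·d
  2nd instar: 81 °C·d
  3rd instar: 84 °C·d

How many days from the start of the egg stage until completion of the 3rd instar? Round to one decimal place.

Daily accumulation at 11.1 °C = 11.1 − 7.9 = 3.2 DD/day.
Total K = 104 + 57 + 81 + 84 = 326 DD.
Total duration = 326 / 3.2 = 101.875 ≈ 101.9 days.

101.9 days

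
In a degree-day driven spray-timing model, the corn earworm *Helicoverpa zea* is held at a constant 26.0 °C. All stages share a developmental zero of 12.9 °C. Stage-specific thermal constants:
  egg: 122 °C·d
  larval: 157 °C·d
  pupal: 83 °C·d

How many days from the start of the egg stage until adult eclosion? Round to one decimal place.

27.6 days

Daily accumulation at 26.0 °C = 26.0 − 12.9 = 13.1 DD/day.
Total K = 122 + 157 + 83 = 362 DD.
Total duration = 362 / 13.1 = 27.634 ≈ 27.6 days.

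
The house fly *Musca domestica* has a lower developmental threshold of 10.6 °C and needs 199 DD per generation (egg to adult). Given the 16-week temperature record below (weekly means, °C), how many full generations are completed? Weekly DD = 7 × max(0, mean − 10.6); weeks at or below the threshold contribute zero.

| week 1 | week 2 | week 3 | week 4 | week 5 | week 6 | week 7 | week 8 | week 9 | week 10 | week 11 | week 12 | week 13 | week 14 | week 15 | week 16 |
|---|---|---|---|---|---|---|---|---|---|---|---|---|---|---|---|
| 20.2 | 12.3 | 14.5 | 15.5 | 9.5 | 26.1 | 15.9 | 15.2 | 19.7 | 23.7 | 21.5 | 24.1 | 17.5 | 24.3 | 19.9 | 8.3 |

4 generations

Weekly DD (7 × max(0, T̄ − 10.6)): 67.2, 11.9, 27.3, 34.3, 0.0, 108.5, 37.1, 32.2, 63.7, 91.7, 76.3, 94.5, 48.3, 95.9, 65.1, 0.0.
Season total = 854.0 DD.
Complete generations = ⌊854.0 / 199⌋ = 4.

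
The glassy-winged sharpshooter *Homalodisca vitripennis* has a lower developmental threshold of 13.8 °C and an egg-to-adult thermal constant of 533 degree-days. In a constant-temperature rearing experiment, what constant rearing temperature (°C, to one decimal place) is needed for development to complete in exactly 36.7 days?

28.3 °C

Required daily accumulation = 533 / 36.7 = 14.523 DD/day.
T = T_base + 14.523 = 13.8 + 14.523 = 28.323 ≈ 28.3 °C.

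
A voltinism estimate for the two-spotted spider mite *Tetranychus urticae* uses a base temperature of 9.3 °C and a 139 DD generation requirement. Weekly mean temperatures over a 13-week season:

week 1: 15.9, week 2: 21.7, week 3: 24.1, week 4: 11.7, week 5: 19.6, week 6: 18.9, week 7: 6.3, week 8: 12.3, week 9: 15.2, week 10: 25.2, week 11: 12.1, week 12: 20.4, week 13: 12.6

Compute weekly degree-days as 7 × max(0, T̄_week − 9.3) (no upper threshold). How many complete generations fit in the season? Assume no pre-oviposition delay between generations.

Weekly DD (7 × max(0, T̄ − 9.3)): 46.2, 86.8, 103.6, 16.8, 72.1, 67.2, 0.0, 21.0, 41.3, 111.3, 19.6, 77.7, 23.1.
Season total = 686.7 DD.
Complete generations = ⌊686.7 / 139⌋ = 4.

4 generations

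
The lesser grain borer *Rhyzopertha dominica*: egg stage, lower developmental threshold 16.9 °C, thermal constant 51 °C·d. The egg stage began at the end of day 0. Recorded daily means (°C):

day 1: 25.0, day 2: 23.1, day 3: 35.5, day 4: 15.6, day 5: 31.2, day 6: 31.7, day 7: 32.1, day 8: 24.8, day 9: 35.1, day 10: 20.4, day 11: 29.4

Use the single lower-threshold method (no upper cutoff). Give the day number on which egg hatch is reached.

Daily DD above 16.9 °C: 8.1, 6.2, 18.6, 0.0, 14.3, 14.8, 15.2, 7.9, 18.2, 3.5, 12.5.
Cumulative: 8.1, 14.3, 32.9, 32.9, 47.2, 62.0, 77.2, 85.1, 103.3, 106.8, 119.3.
The total first reaches 51 DD on day 6.

day 6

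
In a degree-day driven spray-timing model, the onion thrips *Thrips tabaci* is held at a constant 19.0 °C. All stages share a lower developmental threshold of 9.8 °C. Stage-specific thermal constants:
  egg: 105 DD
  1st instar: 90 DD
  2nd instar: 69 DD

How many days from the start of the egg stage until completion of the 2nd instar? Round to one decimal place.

Daily accumulation at 19.0 °C = 19.0 − 9.8 = 9.2 DD/day.
Total K = 105 + 90 + 69 = 264 DD.
Total duration = 264 / 9.2 = 28.696 ≈ 28.7 days.

28.7 days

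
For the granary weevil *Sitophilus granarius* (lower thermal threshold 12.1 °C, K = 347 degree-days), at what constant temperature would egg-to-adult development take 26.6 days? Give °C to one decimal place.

25.1 °C

Required daily accumulation = 347 / 26.6 = 13.045 DD/day.
T = T_base + 13.045 = 12.1 + 13.045 = 25.145 ≈ 25.1 °C.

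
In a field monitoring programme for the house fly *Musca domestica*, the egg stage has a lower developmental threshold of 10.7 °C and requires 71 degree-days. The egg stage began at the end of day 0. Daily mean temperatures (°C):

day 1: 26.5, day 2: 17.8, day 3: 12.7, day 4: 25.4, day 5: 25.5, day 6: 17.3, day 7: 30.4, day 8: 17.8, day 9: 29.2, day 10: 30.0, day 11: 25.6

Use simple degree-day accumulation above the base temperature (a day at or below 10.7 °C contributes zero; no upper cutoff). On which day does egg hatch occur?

Daily DD above 10.7 °C: 15.8, 7.1, 2.0, 14.7, 14.8, 6.6, 19.7, 7.1, 18.5, 19.3, 14.9.
Cumulative: 15.8, 22.9, 24.9, 39.6, 54.4, 61.0, 80.7, 87.8, 106.3, 125.6, 140.5.
The total first reaches 71 DD on day 7.

day 7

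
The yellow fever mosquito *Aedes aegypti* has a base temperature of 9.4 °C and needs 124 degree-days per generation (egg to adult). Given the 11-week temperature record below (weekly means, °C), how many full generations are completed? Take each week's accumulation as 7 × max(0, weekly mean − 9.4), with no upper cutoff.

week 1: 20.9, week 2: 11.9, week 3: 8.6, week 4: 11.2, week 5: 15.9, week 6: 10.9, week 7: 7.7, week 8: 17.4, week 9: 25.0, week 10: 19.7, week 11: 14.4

Weekly DD (7 × max(0, T̄ − 9.4)): 80.5, 17.5, 0.0, 12.6, 45.5, 10.5, 0.0, 56.0, 109.2, 72.1, 35.0.
Season total = 438.9 DD.
Complete generations = ⌊438.9 / 124⌋ = 3.

3 generations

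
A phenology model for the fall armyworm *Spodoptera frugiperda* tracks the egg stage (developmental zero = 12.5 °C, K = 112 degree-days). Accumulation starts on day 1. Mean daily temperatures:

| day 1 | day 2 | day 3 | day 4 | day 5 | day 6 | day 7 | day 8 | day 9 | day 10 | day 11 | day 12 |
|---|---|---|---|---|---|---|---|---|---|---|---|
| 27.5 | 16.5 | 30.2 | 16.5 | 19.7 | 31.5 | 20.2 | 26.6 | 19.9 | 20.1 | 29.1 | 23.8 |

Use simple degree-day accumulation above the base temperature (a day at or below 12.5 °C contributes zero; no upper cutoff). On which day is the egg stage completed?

day 11

Daily DD above 12.5 °C: 15.0, 4.0, 17.7, 4.0, 7.2, 19.0, 7.7, 14.1, 7.4, 7.6, 16.6, 11.3.
Cumulative: 15.0, 19.0, 36.7, 40.7, 47.9, 66.9, 74.6, 88.7, 96.1, 103.7, 120.3, 131.6.
The total first reaches 112 DD on day 11.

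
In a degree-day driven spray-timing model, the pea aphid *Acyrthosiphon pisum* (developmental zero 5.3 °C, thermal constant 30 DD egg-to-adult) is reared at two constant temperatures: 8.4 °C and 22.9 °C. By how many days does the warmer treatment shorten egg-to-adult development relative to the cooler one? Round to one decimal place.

At 8.4 °C: 30 / (8.4 − 5.3) = 30 / 3.1 = 9.677 d.
At 22.9 °C: 30 / (22.9 − 5.3) = 30 / 17.6 = 1.705 d.
Difference = |9.677 − 1.705| = 7.973 ≈ 8.0 days.

8.0 days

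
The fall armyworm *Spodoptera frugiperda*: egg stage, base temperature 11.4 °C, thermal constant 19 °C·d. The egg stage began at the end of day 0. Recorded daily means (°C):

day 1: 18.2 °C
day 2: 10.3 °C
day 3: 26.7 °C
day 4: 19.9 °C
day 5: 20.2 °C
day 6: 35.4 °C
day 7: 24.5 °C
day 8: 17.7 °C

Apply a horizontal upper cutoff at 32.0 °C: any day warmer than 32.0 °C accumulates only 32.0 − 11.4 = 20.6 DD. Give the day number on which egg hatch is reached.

day 3

Daily DD above 11.4 °C (capped at 20.6): 6.8, 0.0, 15.3, 8.5, 8.8, 20.6, 13.1, 6.3.
Cumulative: 6.8, 6.8, 22.1, 30.6, 39.4, 60.0, 73.1, 79.4.
The total first reaches 19 DD on day 3.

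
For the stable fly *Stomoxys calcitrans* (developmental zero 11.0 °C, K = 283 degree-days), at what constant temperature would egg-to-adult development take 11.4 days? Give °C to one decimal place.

35.8 °C

Required daily accumulation = 283 / 11.4 = 24.825 DD/day.
T = T_base + 24.825 = 11.0 + 24.825 = 35.825 ≈ 35.8 °C.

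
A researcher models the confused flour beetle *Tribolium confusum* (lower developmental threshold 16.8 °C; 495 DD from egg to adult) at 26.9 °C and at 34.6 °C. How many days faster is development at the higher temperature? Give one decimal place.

21.2 days

At 26.9 °C: 495 / (26.9 − 16.8) = 495 / 10.1 = 49.010 d.
At 34.6 °C: 495 / (34.6 − 16.8) = 495 / 17.8 = 27.809 d.
Difference = |49.010 − 27.809| = 21.201 ≈ 21.2 days.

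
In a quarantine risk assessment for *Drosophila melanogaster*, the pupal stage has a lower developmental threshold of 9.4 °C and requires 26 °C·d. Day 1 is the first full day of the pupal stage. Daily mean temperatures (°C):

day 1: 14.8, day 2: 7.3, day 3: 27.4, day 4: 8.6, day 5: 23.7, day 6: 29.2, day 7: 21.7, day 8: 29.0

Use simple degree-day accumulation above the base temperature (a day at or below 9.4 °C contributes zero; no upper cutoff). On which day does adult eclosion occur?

Daily DD above 9.4 °C: 5.4, 0.0, 18.0, 0.0, 14.3, 19.8, 12.3, 19.6.
Cumulative: 5.4, 5.4, 23.4, 23.4, 37.7, 57.5, 69.8, 89.4.
The total first reaches 26 DD on day 5.

day 5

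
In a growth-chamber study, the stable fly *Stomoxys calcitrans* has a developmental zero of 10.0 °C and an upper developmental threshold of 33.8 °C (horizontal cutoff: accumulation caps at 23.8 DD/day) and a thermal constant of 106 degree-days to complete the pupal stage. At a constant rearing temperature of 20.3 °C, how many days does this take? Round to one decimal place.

Daily accumulation = 20.3 − 10.0 = 10.3 DD/day.
Duration = 106 / 10.3 = 10.291 ≈ 10.3 days.

10.3 days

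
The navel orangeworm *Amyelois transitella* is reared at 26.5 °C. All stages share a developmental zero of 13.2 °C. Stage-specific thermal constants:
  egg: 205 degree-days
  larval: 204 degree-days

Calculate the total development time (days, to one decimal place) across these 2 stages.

Daily accumulation at 26.5 °C = 26.5 − 13.2 = 13.3 DD/day.
Total K = 205 + 204 = 409 DD.
Total duration = 409 / 13.3 = 30.752 ≈ 30.8 days.

30.8 days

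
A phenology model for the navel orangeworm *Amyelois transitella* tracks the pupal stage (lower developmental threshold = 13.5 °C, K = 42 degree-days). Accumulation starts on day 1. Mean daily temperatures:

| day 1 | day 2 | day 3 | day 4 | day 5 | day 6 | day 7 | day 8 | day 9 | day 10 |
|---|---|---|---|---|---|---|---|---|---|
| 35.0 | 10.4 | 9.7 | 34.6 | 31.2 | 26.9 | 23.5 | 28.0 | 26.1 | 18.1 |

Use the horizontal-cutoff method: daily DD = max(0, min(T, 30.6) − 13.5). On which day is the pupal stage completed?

day 5

Daily DD above 13.5 °C (capped at 17.1): 17.1, 0.0, 0.0, 17.1, 17.1, 13.4, 10.0, 14.5, 12.6, 4.6.
Cumulative: 17.1, 17.1, 17.1, 34.2, 51.3, 64.7, 74.7, 89.2, 101.8, 106.4.
The total first reaches 42 DD on day 5.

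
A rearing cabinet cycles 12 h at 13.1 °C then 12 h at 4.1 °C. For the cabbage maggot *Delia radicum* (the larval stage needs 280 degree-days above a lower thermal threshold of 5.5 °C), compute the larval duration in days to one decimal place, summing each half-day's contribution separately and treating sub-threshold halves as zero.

Day half: max(0, 13.1 − 5.5) × 0.5 = 7.6 × 0.5 = 3.80 DD.
Night half: max(0, 4.1 − 5.5) × 0.5 = 0.0 × 0.5 = 0.00 DD.
Per 24 h: 3.80 DD/day.
Duration = 280 / 3.80 = 73.684 ≈ 73.7 days.

73.7 days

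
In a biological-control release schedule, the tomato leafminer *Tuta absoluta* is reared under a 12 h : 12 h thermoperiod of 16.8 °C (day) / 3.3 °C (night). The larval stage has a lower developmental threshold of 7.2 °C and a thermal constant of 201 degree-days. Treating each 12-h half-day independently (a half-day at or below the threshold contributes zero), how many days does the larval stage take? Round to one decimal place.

Day half: max(0, 16.8 − 7.2) × 0.5 = 9.6 × 0.5 = 4.80 DD.
Night half: max(0, 3.3 − 7.2) × 0.5 = 0.0 × 0.5 = 0.00 DD.
Per 24 h: 4.80 DD/day.
Duration = 201 / 4.80 = 41.875 ≈ 41.9 days.

41.9 days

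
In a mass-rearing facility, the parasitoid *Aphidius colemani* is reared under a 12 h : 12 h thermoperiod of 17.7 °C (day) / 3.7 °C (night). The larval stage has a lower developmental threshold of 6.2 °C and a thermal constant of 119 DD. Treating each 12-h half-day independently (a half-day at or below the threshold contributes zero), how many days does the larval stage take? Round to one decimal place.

Day half: max(0, 17.7 − 6.2) × 0.5 = 11.5 × 0.5 = 5.75 DD.
Night half: max(0, 3.7 − 6.2) × 0.5 = 0.0 × 0.5 = 0.00 DD.
Per 24 h: 5.75 DD/day.
Duration = 119 / 5.75 = 20.696 ≈ 20.7 days.

20.7 days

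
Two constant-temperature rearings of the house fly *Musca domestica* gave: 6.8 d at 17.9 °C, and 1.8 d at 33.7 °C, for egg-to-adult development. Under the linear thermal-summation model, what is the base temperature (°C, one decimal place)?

12.2 °C

Equal thermal constants: D₁(T₁ − T_b) = D₂(T₂ − T_b).
6.8·(17.9 − T_b) = 1.8·(33.7 − T_b)
T_b = (6.8·17.9 − 1.8·33.7) / (6.8 − 1.8) = 61.06 / 5.0 = 12.212 °C ≈ 12.2 °C.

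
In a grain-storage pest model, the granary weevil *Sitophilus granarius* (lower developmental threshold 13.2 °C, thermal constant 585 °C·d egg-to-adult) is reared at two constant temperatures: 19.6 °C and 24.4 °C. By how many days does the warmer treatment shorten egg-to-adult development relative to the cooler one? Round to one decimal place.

39.2 days

At 19.6 °C: 585 / (19.6 − 13.2) = 585 / 6.4 = 91.406 d.
At 24.4 °C: 585 / (24.4 − 13.2) = 585 / 11.2 = 52.232 d.
Difference = |91.406 − 52.232| = 39.174 ≈ 39.2 days.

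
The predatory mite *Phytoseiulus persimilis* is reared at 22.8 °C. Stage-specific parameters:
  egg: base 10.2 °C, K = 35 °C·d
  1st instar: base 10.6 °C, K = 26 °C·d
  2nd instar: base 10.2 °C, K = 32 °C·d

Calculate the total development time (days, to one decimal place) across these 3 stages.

7.4 days

egg: 35 / (22.8 − 10.2) = 35 / 12.6 = 2.778 d.
1st instar: 26 / (22.8 − 10.6) = 26 / 12.2 = 2.131 d.
2nd instar: 32 / (22.8 − 10.2) = 32 / 12.6 = 2.540 d.
Sum = 7.449 ≈ 7.4 days.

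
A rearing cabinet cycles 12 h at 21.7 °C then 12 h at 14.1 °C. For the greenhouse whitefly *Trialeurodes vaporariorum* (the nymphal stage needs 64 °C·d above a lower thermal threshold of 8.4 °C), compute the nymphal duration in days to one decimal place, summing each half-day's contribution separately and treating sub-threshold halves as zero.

6.7 days

Day half: max(0, 21.7 − 8.4) × 0.5 = 13.3 × 0.5 = 6.65 DD.
Night half: max(0, 14.1 − 8.4) × 0.5 = 5.7 × 0.5 = 2.85 DD.
Per 24 h: 9.50 DD/day.
Duration = 64 / 9.50 = 6.737 ≈ 6.7 days.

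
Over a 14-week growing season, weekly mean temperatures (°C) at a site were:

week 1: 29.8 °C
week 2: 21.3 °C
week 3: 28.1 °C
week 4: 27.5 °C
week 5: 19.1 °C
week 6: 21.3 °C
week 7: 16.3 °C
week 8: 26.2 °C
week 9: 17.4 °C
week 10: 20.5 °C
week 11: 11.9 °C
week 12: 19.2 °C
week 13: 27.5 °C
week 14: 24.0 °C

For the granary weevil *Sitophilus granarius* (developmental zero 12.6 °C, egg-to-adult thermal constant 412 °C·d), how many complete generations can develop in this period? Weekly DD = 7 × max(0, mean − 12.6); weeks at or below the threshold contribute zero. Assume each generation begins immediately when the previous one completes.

Weekly DD (7 × max(0, T̄ − 12.6)): 120.4, 60.9, 108.5, 104.3, 45.5, 60.9, 25.9, 95.2, 33.6, 55.3, 0.0, 46.2, 104.3, 79.8.
Season total = 940.8 DD.
Complete generations = ⌊940.8 / 412⌋ = 2.

2 generations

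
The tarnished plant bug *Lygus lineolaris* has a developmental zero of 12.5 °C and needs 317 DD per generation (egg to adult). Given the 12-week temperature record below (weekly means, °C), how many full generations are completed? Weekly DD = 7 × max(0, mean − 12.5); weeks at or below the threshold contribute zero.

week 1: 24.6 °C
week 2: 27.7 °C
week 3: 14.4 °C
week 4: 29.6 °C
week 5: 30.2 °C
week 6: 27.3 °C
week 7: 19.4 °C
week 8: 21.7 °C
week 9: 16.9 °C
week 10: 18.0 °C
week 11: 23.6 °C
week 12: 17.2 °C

2 generations

Weekly DD (7 × max(0, T̄ − 12.5)): 84.7, 106.4, 13.3, 119.7, 123.9, 103.6, 48.3, 64.4, 30.8, 38.5, 77.7, 32.9.
Season total = 844.2 DD.
Complete generations = ⌊844.2 / 317⌋ = 2.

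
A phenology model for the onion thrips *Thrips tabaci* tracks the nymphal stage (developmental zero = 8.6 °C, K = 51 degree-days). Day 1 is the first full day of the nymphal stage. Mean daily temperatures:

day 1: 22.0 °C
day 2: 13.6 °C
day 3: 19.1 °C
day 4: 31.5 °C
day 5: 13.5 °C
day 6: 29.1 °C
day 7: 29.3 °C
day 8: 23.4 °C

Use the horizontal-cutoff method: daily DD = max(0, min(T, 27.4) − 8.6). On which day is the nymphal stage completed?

day 5

Daily DD above 8.6 °C (capped at 18.8): 13.4, 5.0, 10.5, 18.8, 4.9, 18.8, 18.8, 14.8.
Cumulative: 13.4, 18.4, 28.9, 47.7, 52.6, 71.4, 90.2, 105.0.
The total first reaches 51 DD on day 5.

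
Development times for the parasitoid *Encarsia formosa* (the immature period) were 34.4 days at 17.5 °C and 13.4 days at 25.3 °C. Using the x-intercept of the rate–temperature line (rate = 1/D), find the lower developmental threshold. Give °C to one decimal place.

Linear rate model ⇒ the product D·(T − T_b) is constant across temperatures.
34.4·(17.5 − T_b) = 13.4·(25.3 − T_b)
T_b = (34.4·17.5 − 13.4·25.3) / (34.4 − 13.4) = 262.98 / 21.0 = 12.523 °C ≈ 12.5 °C.

12.5 °C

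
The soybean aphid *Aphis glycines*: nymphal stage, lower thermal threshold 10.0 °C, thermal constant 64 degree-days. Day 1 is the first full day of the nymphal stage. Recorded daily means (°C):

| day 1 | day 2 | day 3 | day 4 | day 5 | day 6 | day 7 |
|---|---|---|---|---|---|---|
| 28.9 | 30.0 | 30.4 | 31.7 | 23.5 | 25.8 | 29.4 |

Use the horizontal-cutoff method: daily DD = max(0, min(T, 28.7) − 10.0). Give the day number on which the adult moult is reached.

Daily DD above 10.0 °C (capped at 18.7): 18.7, 18.7, 18.7, 18.7, 13.5, 15.8, 18.7.
Cumulative: 18.7, 37.4, 56.1, 74.8, 88.3, 104.1, 122.8.
The total first reaches 64 DD on day 4.

day 4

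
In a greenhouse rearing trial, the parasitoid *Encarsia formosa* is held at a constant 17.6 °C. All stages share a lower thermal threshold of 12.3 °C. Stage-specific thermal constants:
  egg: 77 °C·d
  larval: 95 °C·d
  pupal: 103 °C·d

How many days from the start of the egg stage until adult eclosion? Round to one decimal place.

51.9 days

Daily accumulation at 17.6 °C = 17.6 − 12.3 = 5.3 DD/day.
Total K = 77 + 95 + 103 = 275 DD.
Total duration = 275 / 5.3 = 51.887 ≈ 51.9 days.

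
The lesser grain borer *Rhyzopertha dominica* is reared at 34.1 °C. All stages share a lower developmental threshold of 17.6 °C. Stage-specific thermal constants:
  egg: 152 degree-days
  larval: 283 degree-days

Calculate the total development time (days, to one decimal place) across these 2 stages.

26.4 days

Daily accumulation at 34.1 °C = 34.1 − 17.6 = 16.5 DD/day.
Total K = 152 + 283 = 435 DD.
Total duration = 435 / 16.5 = 26.364 ≈ 26.4 days.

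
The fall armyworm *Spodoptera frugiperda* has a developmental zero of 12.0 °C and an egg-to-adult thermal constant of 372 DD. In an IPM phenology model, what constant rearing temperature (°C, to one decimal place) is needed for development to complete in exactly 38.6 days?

Required daily accumulation = 372 / 38.6 = 9.637 DD/day.
T = T_base + 9.637 = 12.0 + 9.637 = 21.637 ≈ 21.6 °C.

21.6 °C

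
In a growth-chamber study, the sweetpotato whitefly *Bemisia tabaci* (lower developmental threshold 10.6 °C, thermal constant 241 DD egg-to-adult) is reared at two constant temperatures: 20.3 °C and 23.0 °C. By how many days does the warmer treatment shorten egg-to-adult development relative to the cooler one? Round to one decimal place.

5.4 days

At 20.3 °C: 241 / (20.3 − 10.6) = 241 / 9.7 = 24.845 d.
At 23.0 °C: 241 / (23.0 − 10.6) = 241 / 12.4 = 19.435 d.
Difference = |24.845 − 19.435| = 5.410 ≈ 5.4 days.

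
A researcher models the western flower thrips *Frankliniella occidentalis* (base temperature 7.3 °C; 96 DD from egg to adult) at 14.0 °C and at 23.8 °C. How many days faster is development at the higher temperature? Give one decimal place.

8.5 days

At 14.0 °C: 96 / (14.0 − 7.3) = 96 / 6.7 = 14.328 d.
At 23.8 °C: 96 / (23.8 − 7.3) = 96 / 16.5 = 5.818 d.
Difference = |14.328 − 5.818| = 8.510 ≈ 8.5 days.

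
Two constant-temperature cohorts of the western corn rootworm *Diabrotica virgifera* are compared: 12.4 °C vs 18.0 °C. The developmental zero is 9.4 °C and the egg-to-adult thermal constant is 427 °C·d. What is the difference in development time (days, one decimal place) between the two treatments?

At 12.4 °C: 427 / (12.4 − 9.4) = 427 / 3.0 = 142.333 d.
At 18.0 °C: 427 / (18.0 − 9.4) = 427 / 8.6 = 49.651 d.
Difference = |142.333 − 49.651| = 92.682 ≈ 92.7 days.

92.7 days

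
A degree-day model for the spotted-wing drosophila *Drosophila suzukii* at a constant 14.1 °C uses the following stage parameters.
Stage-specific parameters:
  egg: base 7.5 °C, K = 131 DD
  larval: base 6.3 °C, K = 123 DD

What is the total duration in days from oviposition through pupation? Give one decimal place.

egg: 131 / (14.1 − 7.5) = 131 / 6.6 = 19.848 d.
larval: 123 / (14.1 − 6.3) = 123 / 7.8 = 15.769 d.
Sum = 35.618 ≈ 35.6 days.

35.6 days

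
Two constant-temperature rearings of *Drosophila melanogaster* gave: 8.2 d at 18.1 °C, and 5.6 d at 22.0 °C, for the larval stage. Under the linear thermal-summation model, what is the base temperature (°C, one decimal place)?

9.7 °C

Linear rate model ⇒ the product D·(T − T_b) is constant across temperatures.
8.2·(18.1 − T_b) = 5.6·(22.0 − T_b)
T_b = (8.2·18.1 − 5.6·22.0) / (8.2 − 5.6) = 25.22 / 2.6 = 9.700 °C ≈ 9.7 °C.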